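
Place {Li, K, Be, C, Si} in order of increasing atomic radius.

Li is in period 2, group 1; Be is in period 2, group 2; C is in period 2, group 14; Si is in period 3, group 14; K is in period 4, group 1.
Atomic radius shrinks across a period as nuclear charge pulls the same shell inward, and grows down a group as new shells are added.
Neither a single period nor a single group — weigh both effects.
Be > C: both are in period 2; the period trend gives Be the larger value.
Si > Be: period and group pull opposite ways; the down-group shift dominates (116 vs 102 pm).
Li > Si: the two effects oppose for this pair; the across-period effect wins (133 vs 116 pm).
K > Li: they share group 1; the group trend gives K the larger value.
Approximate values (pm): Li 133, Be 102, C 75, Si 116, K 196.
So from smallest to largest: C < Be < Si < Li < K.

C < Be < Si < Li < K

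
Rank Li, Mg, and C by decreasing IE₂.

Consider each +1 ion: Li⁺ is the bare [He] core; Mg⁺ still has 1 valence electron; C⁺ still has 3 valence electrons.
Breaking into a closed-shell core is much more expensive than removing a leftover valence electron — Li has the largest IE_2 here.
Valence configurations: Mg⁺ [Ne]3s¹, C⁺ [He]2s²2p¹.
Approximate IE_2 values (kJ/mol): Li 7298, Mg 1451, C 2353.
Hence IE_2: Mg < C < Li.

Li > C > Mg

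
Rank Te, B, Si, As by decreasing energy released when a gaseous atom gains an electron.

Te, Si, As, B

B is in period 2, group 13; Si is in period 3, group 14; As is in period 4, group 15; Te is in period 5, group 16.
EA tends to increase across a period and decrease down a group, though the pattern is less regular than for IE or radius.
These sit on a diagonal, where the across-period and down-group effects partly cancel.
As > B: period and group pull opposite ways; the across-period shift dominates (78 vs 27 kJ/mol).
Si > As: the two effects oppose for this pair; the down-group effect wins (134 vs 78 kJ/mol).
Te > Si: period and group pull opposite ways; the across-period shift dominates (190 vs 134 kJ/mol).
Approximate values (kJ/mol): B 27, Si 134, As 78, Te 190.
So from highest to lowest: Te > Si > As > B.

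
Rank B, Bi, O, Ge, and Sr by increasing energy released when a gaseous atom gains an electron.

Sr, B, Bi, Ge, O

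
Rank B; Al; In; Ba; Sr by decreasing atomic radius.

Ba > Sr > In > Al > B

B is in period 2, group 13; Al is in period 3, group 13; Sr is in period 5, group 2; In is in period 5, group 13; Ba is in period 6, group 2.
Across a period the added protons contract the valence shell; down a group each new principal shell makes the atom larger.
Here both period and group differ, so the two effects have to be weighed against each other.
Al > B: Al sits below B in group 13, so the down-group effect alone puts Al larger.
In > Al: they share group 13; the group trend gives In the larger value.
Sr > In: both are in period 5; the period trend gives Sr the larger value.
Ba > Sr: Ba sits below Sr in group 2, so the down-group effect alone puts Ba larger.
Tabulated atomic radius (pm): B 85, Al 126, Sr 185, In 142, Ba 196.
So from largest to smallest: Ba > Sr > In > Al > B.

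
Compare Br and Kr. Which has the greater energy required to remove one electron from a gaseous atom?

Br is in period 4, group 17; Kr is in period 4, group 18.
Removing the outermost electron gets harder across a period and easier down a group.
All lie in period 4, so first ionization energy increases left to right.
So Kr has the greater energy required to remove one electron from a gaseous atom (Kr > Br).

Kr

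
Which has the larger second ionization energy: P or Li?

IE_2 is the cost of taking one more electron from the +1 cation: P⁺ still has 4 valence electrons; Li⁺ is the bare [He] core.
Breaking into a closed-shell core is much more expensive than removing a leftover valence electron — Li has the largest IE_2 here.
Approximate IE_2 values (kJ/mol): P 1907, Li 7298.
Hence IE_2: P < Li.

Li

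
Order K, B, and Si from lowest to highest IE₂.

Consider each +1 ion: K⁺ is the bare [Ar] core; B⁺ still has 2 valence electrons; Si⁺ still has 3 valence electrons.
Breaking into a closed-shell core is much more expensive than removing a leftover valence electron — K has the largest IE_2 here.
Valence configurations: B⁺ [He]2s², Si⁺ [Ne]3s²3p¹.
Tabulated IE_2 (kJ/mol): K 3052, B 2427, Si 1577.
Overall IE_2 order: Si < B < K.

Si, B, K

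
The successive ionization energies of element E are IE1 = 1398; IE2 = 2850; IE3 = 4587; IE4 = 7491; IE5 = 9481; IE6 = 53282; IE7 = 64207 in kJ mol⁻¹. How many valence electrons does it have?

5

Look for the largest jump between consecutive ionization energies: IE6/IE5 ≈ 5.6, far larger than any earlier ratio.
That jump marks the point where a core electron is being removed. So the atom has 5 valence electrons.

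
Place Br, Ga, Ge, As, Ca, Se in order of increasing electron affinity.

Ca is in period 4, group 2; Ga is in period 4, group 13; Ge is in period 4, group 14; As is in period 4, group 15; Se is in period 4, group 16; Br is in period 4, group 17.
Atoms with high Z_eff and room in the valence shell (especially the halogens) have the most exothermic electron affinities.
All lie in period 4; the across-period trend (electron affinity increases left to right) applies, with the exception below.
Note the exception: Ge has a higher electron affinity than As, contrary to the simple trend — adding an electron to As's half-filled 4p³ is unfavourable, so Ge (4p²) has the more exothermic EA.
For reference (kJ/mol): Ca 2, Ga 29, Ge 119, As 78, Se 195, Br 325.
So from lowest to highest: Ca < Ga < As < Ge < Se < Br.

Ca, Ga, As, Ge, Se, Br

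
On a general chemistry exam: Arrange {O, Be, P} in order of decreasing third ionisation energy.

The third ionization energy removes an electron from the +2 ion. For each element: O²⁺ still has 4 valence electrons; Be²⁺ is the bare [He] core; P²⁺ still has 3 valence electrons.
Breaking into a closed-shell core is much more expensive than removing a leftover valence electron — Be has the largest IE_3 here.
Valence configurations: O²⁺ [He]2s²2p², P²⁺ [Ne]3s²3p¹.
Approximate IE_3 values (kJ/mol): O 5300, Be 14849, P 2914.
Hence IE_3: P < O < Be.

Be > O > P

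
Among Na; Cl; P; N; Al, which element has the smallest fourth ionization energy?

P

After 3 electrons have been removed, what remains? Na³⁺ is already 2 electrons into the core; Cl³⁺ still has 4 valence electrons; P³⁺ still has 2 valence electrons; N³⁺ still has 2 valence electrons; Al³⁺ is the bare [Ne] core.
Breaking into a closed-shell core is much more expensive than removing a leftover valence electron — Na and Al have the largest IE_4 here.
Valence configurations: Cl³⁺ [Ne]3s²3p², P³⁺ [Ne]3s², N³⁺ [He]2s².
Approximate IE_4 values (kJ/mol): Na 9543, Cl 5159, P 4964, N 7475, Al 11577.
Overall IE_4 order: P < Cl < N < Na < Al.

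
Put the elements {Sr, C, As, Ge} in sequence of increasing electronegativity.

Electronegativity increases across a period and decreases down a group, tracking effective nuclear charge and atomic size.
Here both period and group differ, so the two effects have to be weighed against each other.
Ge > Sr: relative to Sr, both the across-period and down-group shifts push Ge's electronegativity up.
As > Ge: both are in period 4; the period trend gives As the larger value.
C > As: the two effects oppose for this pair; the down-group effect wins (2.55 vs 2.18).
Tabulated electronegativity (Pauling): C 2.55, Ge 2.01, As 2.18, Sr 0.95.
So from lowest to highest: Sr < Ge < As < C.

Sr < Ge < As < C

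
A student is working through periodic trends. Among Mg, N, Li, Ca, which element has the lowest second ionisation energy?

Ca

After 1 electron has been removed, what remains? Mg⁺ still has 1 valence electron; N⁺ still has 4 valence electrons; Li⁺ is the bare [He] core; Ca⁺ still has 1 valence electron.
Core electrons are held far more tightly than valence electrons, so Li tops the IE_2 order.
Valence configurations: Mg⁺ [Ne]3s¹, N⁺ [He]2s²2p², Ca⁺ [Ar]4s¹.
Tabulated IE_2 (kJ/mol): Mg 1451, N 2856, Li 7298, Ca 1145.
So the second ionization energies run Ca < Mg < N < Li.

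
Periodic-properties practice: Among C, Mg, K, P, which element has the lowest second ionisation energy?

Consider each +1 ion: C⁺ still has 3 valence electrons; Mg⁺ still has 1 valence electron; K⁺ is the bare [Ar] core; P⁺ still has 4 valence electrons.
Pulling an electron out of a noble-gas core costs far more than removing a remaining valence electron, so K sits at the high end of IE_2.
Valence configurations: C⁺ [He]2s²2p¹, Mg⁺ [Ne]3s¹, P⁺ [Ne]3s²3p².
Tabulated IE_2 (kJ/mol): C 2353, Mg 1451, K 3052, P 1907.
So the second ionization energies run Mg < P < C < K.

Mg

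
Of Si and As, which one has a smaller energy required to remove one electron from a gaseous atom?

Si is in period 3, group 14; As is in period 4, group 15.
IE₁ increases left→right with effective nuclear charge and decreases top→bottom as the valence shell moves farther out.
These sit on a diagonal, where the across-period and down-group effects partly cancel.
As > Si: the two effects oppose for this pair; the across-period effect wins (947 vs 786 kJ/mol).
For reference (kJ/mol): Si 786, As 947.
So Si has the smaller energy required to remove one electron from a gaseous atom (Si < As).

Si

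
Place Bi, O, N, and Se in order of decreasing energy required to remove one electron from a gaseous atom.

N is in period 2, group 15; O is in period 2, group 16; Se is in period 4, group 16; Bi is in period 6, group 15.
IE₁ increases left→right with effective nuclear charge and decreases top→bottom as the valence shell moves farther out.
Here both period and group differ, so the two effects have to be weighed against each other.
Se > Bi: both effects reinforce here, so Se is clearly the higher of the two.
O > Se: they share group 16; the group trend gives O the larger value.
N > O: this pair runs against the simple trend — see the exception note.
Note the exception: N has a higher first ionization energy than O, contrary to the simple trend — pairing an electron in O's 2p⁴ costs repulsion energy, so O ionizes more easily than half-filled N (2p³).
Tabulated first ionization energy (kJ/mol): N 1402, O 1314, Se 941, Bi 703.
So from highest to lowest: N > O > Se > Bi.

N > O > Se > Bi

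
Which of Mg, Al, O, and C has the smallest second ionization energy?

The second ionization energy removes an electron from the +1 ion. For each element: Mg⁺ still has 1 valence electron; Al⁺ still has 2 valence electrons; O⁺ still has 5 valence electrons; C⁺ still has 3 valence electrons.
All are still removing valence electrons, so compare the +1 ions as you would atoms: IE_2 generally rises across a period (higher Z_eff) and falls down a group (larger shell), subject to the usual subshell exceptions.
Valence configurations: Mg⁺ [Ne]3s¹, Al⁺ [Ne]3s², O⁺ [He]2s²2p³, C⁺ [He]2s²2p¹.
Tabulated IE_2 (kJ/mol): Mg 1451, Al 1817, O 3388, C 2353.
So the second ionization energies run Mg < Al < C < O.

Mg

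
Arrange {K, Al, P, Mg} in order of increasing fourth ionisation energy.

P < K < Mg < Al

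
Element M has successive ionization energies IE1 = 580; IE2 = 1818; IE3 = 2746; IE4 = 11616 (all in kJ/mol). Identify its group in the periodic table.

Look for the largest jump between consecutive ionization energies: IE4/IE3 ≈ 4.2, far larger than any earlier ratio.
That jump marks the point where a core electron is being removed. So the atom has 3 valence electrons.
A main-group element with 3 valence electrons is in group 13.

Group 13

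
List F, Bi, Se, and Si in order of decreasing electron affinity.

F is in period 2, group 17; Si is in period 3, group 14; Se is in period 4, group 16; Bi is in period 6, group 15.
Atoms with high Z_eff and room in the valence shell (especially the halogens) have the most exothermic electron affinities.
Neither a single period nor a single group — weigh both effects.
Si > Bi: period and group pull opposite ways; the down-group shift dominates (134 vs 91 kJ/mol).
Se > Si: period and group pull opposite ways; the across-period shift dominates (195 vs 134 kJ/mol).
F > Se: both effects reinforce here, so F is clearly the higher of the two.
Tabulated electron affinity (kJ/mol): F 328, Si 134, Se 195, Bi 91.
So from highest to lowest: F > Se > Si > Bi.

F > Se > Si > Bi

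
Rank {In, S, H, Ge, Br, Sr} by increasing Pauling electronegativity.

Sr < In < Ge < H < S < Br

H is in period 1, group 1; S is in period 3, group 16; Ge is in period 4, group 14; Br is in period 4, group 17; Sr is in period 5, group 2; In is in period 5, group 13.
Atoms toward the upper right of the periodic table pull bonding electrons most strongly.
Neither a single period nor a single group — weigh both effects.
In > Sr: In lies to the right of Sr in period 5, so the across-period effect alone puts In higher.
Ge > In: both effects reinforce here, so Ge is clearly the higher of the two.
H > Ge: the two effects oppose for this pair; the down-group effect wins (2.20 vs 2.01).
S > H: the two effects oppose for this pair; the across-period effect wins (2.58 vs 2.20).
Br > S: period and group pull opposite ways; the across-period shift dominates (2.96 vs 2.58).
Approximate values (Pauling): H 2.20, S 2.58, Ge 2.01, Br 2.96, Sr 0.95, In 1.78.
So from lowest to highest: Sr < In < Ge < H < S < Br.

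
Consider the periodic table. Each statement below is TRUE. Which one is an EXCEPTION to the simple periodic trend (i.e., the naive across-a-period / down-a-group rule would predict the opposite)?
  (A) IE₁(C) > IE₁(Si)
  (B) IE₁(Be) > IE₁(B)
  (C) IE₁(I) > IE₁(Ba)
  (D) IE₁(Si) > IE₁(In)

(B)

The general trend: first ionization energy increases across a period and decreases down a group.
(A) C (period 2, group 14) vs Si (period 3, group 14): the stated order agrees with the simple trend.
(B) Be (period 2, group 2) vs B (period 2, group 13): the stated order contradicts the simple trend.
(C) I (period 5, group 17) vs Ba (period 6, group 2): the stated order agrees with the simple trend.
(D) Si (period 3, group 14) vs In (period 5, group 13): the stated order agrees with the simple trend.
The exception is (B): removing B's lone 2p electron is easier than breaking Be's filled 2s².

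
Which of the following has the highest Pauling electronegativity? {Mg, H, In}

H

Electronegativity increases across a period and decreases down a group, tracking effective nuclear charge and atomic size.
Here both period and group differ, so the two effects have to be weighed against each other.
In > Mg: the two effects oppose for this pair; the across-period effect wins (1.78 vs 1.31).
H > In: period and group pull opposite ways; the down-group shift dominates (2.20 vs 1.78).
Approximate values (Pauling): H 2.20, Mg 1.31, In 1.78.
The highest Pauling electronegativity among these belongs to H.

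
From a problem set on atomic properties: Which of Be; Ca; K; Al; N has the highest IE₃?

The third ionization energy removes an electron from the +2 ion. For each element: Be²⁺ is the bare [He] core; Ca²⁺ is the bare [Ar] core; K²⁺ is already 1 electron into the core; Al²⁺ still has 1 valence electron; N²⁺ still has 3 valence electrons.
Usually core removal costs more than valence removal, but here the competition is close: a tightly held n=2 valence electron can cost more to remove than an n=3 core electron, so the actual values have to decide it.
Valence configurations: Al²⁺ [Ne]3s¹, N²⁺ [He]2s²2p¹.
Approximate IE_3 values (kJ/mol): Be 14849, Ca 4912, K 4420, Al 2745, N 4578.
Putting it together, IE_3: Al < K < N < Ca < Be.

Be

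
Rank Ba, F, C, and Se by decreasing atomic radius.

Ba > Se > C > F

C is in period 2, group 14; F is in period 2, group 17; Se is in period 4, group 16; Ba is in period 6, group 2.
Across a period the added protons contract the valence shell; down a group each new principal shell makes the atom larger.
Here both period and group differ, so the two effects have to be weighed against each other.
C > F: both are in period 2; the period trend gives C the larger value.
Se > C: period and group pull opposite ways; the down-group shift dominates (116 vs 75 pm).
Ba > Se: relative to Se, both the across-period and down-group shifts push Ba's atomic radius up.
Approximate values (pm): C 75, F 64, Se 116, Ba 196.
So from largest to smallest: Ba > Se > C > F.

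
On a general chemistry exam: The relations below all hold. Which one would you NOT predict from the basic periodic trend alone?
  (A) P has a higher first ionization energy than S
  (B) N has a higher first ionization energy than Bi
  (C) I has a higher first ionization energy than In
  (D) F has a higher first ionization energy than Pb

(A)

The general trend: first ionization energy increases across a period and decreases down a group.
(A) P (period 3, group 15) vs S (period 3, group 16): the stated order contradicts the simple trend.
(B) N (period 2, group 15) vs Bi (period 6, group 15): the stated order agrees with the simple trend.
(C) I (period 5, group 17) vs In (period 5, group 13): the stated order agrees with the simple trend.
(D) F (period 2, group 17) vs Pb (period 6, group 14): the stated order agrees with the simple trend.
The exception is (A): S (3p⁴) ionizes more easily than half-filled P (3p³) because the paired 3p electron in S is pushed out by e⁻–e⁻ repulsion.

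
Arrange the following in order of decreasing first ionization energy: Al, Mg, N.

N is in period 2, group 15; Mg is in period 3, group 2; Al is in period 3, group 13.
Removing the outermost electron gets harder across a period and easier down a group.
Neither a single period nor a single group — weigh both effects.
Mg > Al: this pair runs against the simple trend — see the exception note.
N > Mg: both effects reinforce here, so N is clearly the higher of the two.
Note the exception: Mg has a higher first ionization energy than Al, contrary to the simple trend — Al's single 3p electron is easier to remove than one from Mg's filled 3s².
Tabulated first ionization energy (kJ/mol): N 1402, Mg 738, Al 578.
So from highest to lowest: N > Mg > Al.

N > Mg > Al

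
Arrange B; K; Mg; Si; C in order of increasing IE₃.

After 2 electrons have been removed, what remains? B²⁺ still has 1 valence electron; K²⁺ is already 1 electron into the core; Mg²⁺ is the bare [Ne] core; Si²⁺ still has 2 valence electrons; C²⁺ still has 2 valence electrons.
Usually core removal costs more than valence removal, but here the competition is close: a tightly held n=2 valence electron can cost more to remove than an n=3 core electron, so the actual values have to decide it.
Valence configurations: B²⁺ [He]2s¹, Si²⁺ [Ne]3s², C²⁺ [He]2s².
Tabulated IE_3 (kJ/mol): B 3660, K 4420, Mg 7733, Si 3232, C 4620.
Putting it together, IE_3: Si < B < K < C < Mg.

Si, B, K, C, Mg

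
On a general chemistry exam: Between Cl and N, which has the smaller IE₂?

Consider each +1 ion: Cl⁺ still has 6 valence electrons; N⁺ still has 4 valence electrons.
All are still removing valence electrons, so compare the +1 ions as you would atoms: IE_2 generally rises across a period (higher Z_eff) and falls down a group (larger shell), subject to the usual subshell exceptions.
Valence configurations: Cl⁺ [Ne]3s²3p⁴, N⁺ [He]2s²2p².
Tabulated IE_2 (kJ/mol): Cl 2298, N 2856.
Putting it together, IE_2: Cl < N.

Cl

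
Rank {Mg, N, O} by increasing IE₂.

Mg < N < O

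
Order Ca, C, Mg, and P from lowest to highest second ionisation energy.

Ca < Mg < P < C

IE_2 is the cost of taking one more electron from the +1 cation: Ca⁺ still has 1 valence electron; C⁺ still has 3 valence electrons; Mg⁺ still has 1 valence electron; P⁺ still has 4 valence electrons.
All are still removing valence electrons, so compare the +1 ions as you would atoms: IE_2 generally rises across a period (higher Z_eff) and falls down a group (larger shell), subject to the usual subshell exceptions.
Valence configurations: Ca⁺ [Ar]4s¹, C⁺ [He]2s²2p¹, Mg⁺ [Ne]3s¹, P⁺ [Ne]3s²3p².
The numbers (kJ/mol): Ca 1145, C 2353, Mg 1451, P 1907.
So the second ionization energies run Ca < Mg < P < C.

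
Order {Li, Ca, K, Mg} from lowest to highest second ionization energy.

Ca < Mg < K < Li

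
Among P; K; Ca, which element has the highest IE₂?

After 1 electron has been removed, what remains? P⁺ still has 4 valence electrons; K⁺ is the bare [Ar] core; Ca⁺ still has 1 valence electron.
Core electrons are held far more tightly than valence electrons, so K tops the IE_2 order.
Valence configurations: P⁺ [Ne]3s²3p², Ca⁺ [Ar]4s¹.
Approximate IE_2 values (kJ/mol): P 1907, K 3052, Ca 1145.
Overall IE_2 order: Ca < P < K.

K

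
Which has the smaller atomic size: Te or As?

Atomic radius shrinks across a period as nuclear charge pulls the same shell inward, and grows down a group as new shells are added.
A diagonal step moves right (one effect) and down (the opposite effect) at once.
Te > As: period and group pull opposite ways; the down-group shift dominates (136 vs 121 pm).
Tabulated atomic radius (pm): As 121, Te 136.
So As has the smaller atomic size (As < Te).

As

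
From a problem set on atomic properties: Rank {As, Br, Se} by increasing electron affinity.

As is in period 4, group 15; Se is in period 4, group 16; Br is in period 4, group 17.
Atoms with high Z_eff and room in the valence shell (especially the halogens) have the most exothermic electron affinities.
All lie in period 4, so electron affinity increases left to right.
So from lowest to highest: As < Se < Br.

As, Se, Br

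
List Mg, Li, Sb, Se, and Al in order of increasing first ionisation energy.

Li is in period 2, group 1; Mg is in period 3, group 2; Al is in period 3, group 13; Se is in period 4, group 16; Sb is in period 5, group 15.
Removing the outermost electron gets harder across a period and easier down a group.
Here both period and group differ, so the two effects have to be weighed against each other.
Al > Li: period and group pull opposite ways; the across-period shift dominates (578 vs 520 kJ/mol).
Mg > Al: this pair runs against the simple trend — see the exception note.
Sb > Mg: period and group pull opposite ways; the across-period shift dominates (831 vs 738 kJ/mol).
Se > Sb: relative to Sb, both the across-period and down-group shifts push Se's first ionization energy up.
Note the exception: Mg has a higher first ionization energy than Al, contrary to the simple trend — Al's single 3p electron is easier to remove than one from Mg's filled 3s².
For reference (kJ/mol): Li 520, Mg 738, Al 578, Se 941, Sb 831.
So from lowest to highest: Li < Al < Mg < Sb < Se.

Li < Al < Mg < Sb < Se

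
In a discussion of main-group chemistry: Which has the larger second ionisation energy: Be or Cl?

Cl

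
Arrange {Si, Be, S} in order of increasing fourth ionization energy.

IE_4 is the cost of taking one more electron from the +3 cation: Si³⁺ still has 1 valence electron; Be³⁺ is already 1 electron into the core; S³⁺ still has 3 valence electrons.
Breaking into a closed-shell core is much more expensive than removing a leftover valence electron — Be has the largest IE_4 here.
Valence configurations: Si³⁺ [Ne]3s¹, S³⁺ [Ne]3s²3p¹.
Approximate IE_4 values (kJ/mol): Si 4356, Be 21007, S 4556.
Overall IE_4 order: Si < S < Be.

Si, S, Be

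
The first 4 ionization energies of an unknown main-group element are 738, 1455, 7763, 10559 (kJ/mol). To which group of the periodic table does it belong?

Group 2

Look for the largest jump between consecutive ionization energies: IE3/IE2 ≈ 5.3, far larger than any earlier ratio.
That jump marks the point where a core electron is being removed. So the atom has 2 valence electrons.
A main-group element with 2 valence electrons is in group 2.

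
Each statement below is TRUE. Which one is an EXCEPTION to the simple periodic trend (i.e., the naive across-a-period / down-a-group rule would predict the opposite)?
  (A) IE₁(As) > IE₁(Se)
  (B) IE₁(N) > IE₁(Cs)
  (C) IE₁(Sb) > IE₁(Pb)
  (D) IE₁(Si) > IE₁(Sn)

The general trend: first ionization energy increases across a period and decreases down a group.
(A) As (period 4, group 15) vs Se (period 4, group 16): the stated order contradicts the simple trend.
(B) N (period 2, group 15) vs Cs (period 6, group 1): the stated order agrees with the simple trend.
(C) Sb (period 5, group 15) vs Pb (period 6, group 14): the stated order agrees with the simple trend.
(D) Si (period 3, group 14) vs Sn (period 5, group 14): the stated order agrees with the simple trend.
The exception is (A): Se (4p⁴) ionizes more easily than half-filled As (4p³).

(A)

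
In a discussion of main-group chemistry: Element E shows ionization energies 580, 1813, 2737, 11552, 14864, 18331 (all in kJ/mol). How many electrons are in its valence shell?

3

Look for the largest jump between consecutive ionization energies: IE4/IE3 ≈ 4.2, far larger than any earlier ratio.
That jump marks the point where a core electron is being removed. So the atom has 3 valence electrons.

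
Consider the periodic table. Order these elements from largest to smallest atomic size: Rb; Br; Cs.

Cs, Rb, Br

Br is in period 4, group 17; Rb is in period 5, group 1; Cs is in period 6, group 1.
Atomic radius shrinks across a period as nuclear charge pulls the same shell inward, and grows down a group as new shells are added.
Here both period and group differ, so the two effects have to be weighed against each other.
Rb > Br: relative to Br, both the across-period and down-group shifts push Rb's atomic radius up.
Cs > Rb: Cs sits below Rb in group 1, so the down-group effect alone puts Cs larger.
Tabulated atomic radius (pm): Br 114, Rb 210, Cs 232.
So from largest to smallest: Cs > Rb > Br.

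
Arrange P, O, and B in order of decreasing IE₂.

The second ionization energy removes an electron from the +1 ion. For each element: P⁺ still has 4 valence electrons; O⁺ still has 5 valence electrons; B⁺ still has 2 valence electrons.
All are still removing valence electrons, so compare the +1 ions as you would atoms: IE_2 generally rises across a period (higher Z_eff) and falls down a group (larger shell), subject to the usual subshell exceptions.
Valence configurations: P⁺ [Ne]3s²3p², O⁺ [He]2s²2p³, B⁺ [He]2s².
Approximate IE_2 values (kJ/mol): P 1907, O 3388, B 2427.
Putting it together, IE_2: P < B < O.

O > B > P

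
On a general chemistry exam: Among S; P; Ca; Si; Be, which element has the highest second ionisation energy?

Consider each +1 ion: S⁺ still has 5 valence electrons; P⁺ still has 4 valence electrons; Ca⁺ still has 1 valence electron; Si⁺ still has 3 valence electrons; Be⁺ still has 1 valence electron.
All are still removing valence electrons, so compare the +1 ions as you would atoms: IE_2 generally rises across a period (higher Z_eff) and falls down a group (larger shell), subject to the usual subshell exceptions.
Valence configurations: S⁺ [Ne]3s²3p³, P⁺ [Ne]3s²3p², Ca⁺ [Ar]4s¹, Si⁺ [Ne]3s²3p¹, Be⁺ [He]2s¹.
The numbers (kJ/mol): S 2252, P 1907, Ca 1145, Si 1577, Be 1757.
Hence IE_2: Ca < Si < Be < P < S.

S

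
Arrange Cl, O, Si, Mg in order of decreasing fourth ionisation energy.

Mg > O > Cl > Si

Consider each +3 ion: Cl³⁺ still has 4 valence electrons; O³⁺ still has 3 valence electrons; Si³⁺ still has 1 valence electron; Mg³⁺ is already 1 electron into the core.
Pulling an electron out of a noble-gas core costs far more than removing a remaining valence electron, so Mg sits at the high end of IE_4.
Valence configurations: Cl³⁺ [Ne]3s²3p², O³⁺ [He]2s²2p¹, Si³⁺ [Ne]3s¹.
Approximate IE_4 values (kJ/mol): Cl 5159, O 7469, Si 4356, Mg 10543.
Putting it together, IE_4: Si < Cl < O < Mg.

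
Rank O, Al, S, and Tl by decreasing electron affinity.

Adding an electron releases more energy for atoms nearer the top right (short of the noble gases).
Neither a single period nor a single group — weigh both effects.
Al > Tl: they share group 13; the group trend gives Al the larger value.
O > Al: relative to Al, both the across-period and down-group shifts push O's electron affinity up.
S > O: this pair runs against the simple trend — see the exception note.
Note the exception: S has a higher electron affinity than O, contrary to the simple trend — the compact 2p subshell of O repels the added electron more than S's larger 3p does.
For reference (kJ/mol): O 141, Al 42, S 200, Tl 19.
So from highest to lowest: S > O > Al > Tl.

S > O > Al > Tl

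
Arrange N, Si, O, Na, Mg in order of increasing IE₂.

Consider each +1 ion: N⁺ still has 4 valence electrons; Si⁺ still has 3 valence electrons; O⁺ still has 5 valence electrons; Na⁺ is the bare [Ne] core; Mg⁺ still has 1 valence electron.
Core electrons are held far more tightly than valence electrons, so Na tops the IE_2 order.
Valence configurations: N⁺ [He]2s²2p², Si⁺ [Ne]3s²3p¹, O⁺ [He]2s²2p³, Mg⁺ [Ne]3s¹.
Tabulated IE_2 (kJ/mol): N 2856, Si 1577, O 3388, Na 4562, Mg 1451.
So the second ionization energies run Mg < Si < N < O < Na.

Mg < Si < N < O < Na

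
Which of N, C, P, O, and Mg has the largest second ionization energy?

O

Consider each +1 ion: N⁺ still has 4 valence electrons; C⁺ still has 3 valence electrons; P⁺ still has 4 valence electrons; O⁺ still has 5 valence electrons; Mg⁺ still has 1 valence electron.
All are still removing valence electrons, so compare the +1 ions as you would atoms: IE_2 generally rises across a period (higher Z_eff) and falls down a group (larger shell), subject to the usual subshell exceptions.
Valence configurations: N⁺ [He]2s²2p², C⁺ [He]2s²2p¹, P⁺ [Ne]3s²3p², O⁺ [He]2s²2p³, Mg⁺ [Ne]3s¹.
The numbers (kJ/mol): N 2856, C 2353, P 1907, O 3388, Mg 1451.
Hence IE_2: Mg < P < C < N < O.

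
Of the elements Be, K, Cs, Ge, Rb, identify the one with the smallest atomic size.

Be is in period 2, group 2; K is in period 4, group 1; Ge is in period 4, group 14; Rb is in period 5, group 1; Cs is in period 6, group 1.
Radius decreases left→right (rising Z_eff, same n) and increases top→bottom (higher n).
Neither a single period nor a single group — weigh both effects.
Ge > Be: the two effects oppose for this pair; the down-group effect wins (121 vs 102 pm).
K > Ge: K lies to the left of Ge in period 4, so the across-period effect alone puts K larger.
Rb > K: they share group 1; the group trend gives Rb the larger value.
Cs > Rb: Cs sits below Rb in group 1, so the down-group effect alone puts Cs larger.
Tabulated atomic radius (pm): Be 102, K 196, Ge 121, Rb 210, Cs 232.
The smallest atomic size among these belongs to Be.

Be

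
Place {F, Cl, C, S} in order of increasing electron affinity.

C < S < F < Cl

C is in period 2, group 14; F is in period 2, group 17; S is in period 3, group 16; Cl is in period 3, group 17.
Electron affinity generally becomes more exothermic across a period toward the halogens and less exothermic down a group.
Neither a single period nor a single group — weigh both effects.
S > C: the two effects oppose for this pair; the across-period effect wins (200 vs 122 kJ/mol).
F > S: relative to S, both the across-period and down-group shifts push F's electron affinity up.
Cl > F: this pair runs against the simple trend — see the exception note.
Note the exception: Cl has a higher electron affinity than F, contrary to the simple trend — F's small 2p subshell makes the incoming electron feel strong e⁻–e⁻ repulsion, so Cl actually releases more energy on gaining an electron.
For reference (kJ/mol): C 122, F 328, S 200, Cl 349.
So from lowest to highest: C < S < F < Cl.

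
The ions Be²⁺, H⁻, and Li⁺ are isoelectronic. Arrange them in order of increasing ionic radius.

All of these have 2 electrons, so size is governed by nuclear charge alone: the more protons, the stronger the pull on the same electron cloud, and the smaller the ion.
Nuclear charges: Be²⁺ (Z=4), Li⁺ (Z=3), H⁻ (Z=1).
Smallest to largest: Be²⁺ < Li⁺ < H⁻.

Be²⁺ < Li⁺ < H⁻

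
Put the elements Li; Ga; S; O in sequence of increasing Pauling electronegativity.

Li < Ga < S < O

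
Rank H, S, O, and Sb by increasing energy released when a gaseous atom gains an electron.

H, Sb, O, S

H is in period 1, group 1; O is in period 2, group 16; S is in period 3, group 16; Sb is in period 5, group 15.
Adding an electron releases more energy for atoms nearer the top right (short of the noble gases).
Here both period and group differ, so the two effects have to be weighed against each other.
Sb > H: the two effects oppose for this pair; the across-period effect wins (103 vs 73 kJ/mol).
O > Sb: relative to Sb, both the across-period and down-group shifts push O's electron affinity up.
S > O: this pair runs against the simple trend — see the exception note.
Note the exception: S has a higher electron affinity than O, contrary to the simple trend — the compact 2p subshell of O repels the added electron more than S's larger 3p does.
Approximate values (kJ/mol): H 73, O 141, S 200, Sb 103.
So from lowest to highest: H < Sb < O < S.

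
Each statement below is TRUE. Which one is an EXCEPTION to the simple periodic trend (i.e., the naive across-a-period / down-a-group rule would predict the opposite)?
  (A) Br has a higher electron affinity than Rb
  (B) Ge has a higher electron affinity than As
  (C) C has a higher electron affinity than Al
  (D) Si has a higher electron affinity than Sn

The general trend: electron affinity increases across a period and decreases down a group.
(A) Br (period 4, group 17) vs Rb (period 5, group 1): the stated order agrees with the simple trend.
(B) Ge (period 4, group 14) vs As (period 4, group 15): the stated order contradicts the simple trend.
(C) C (period 2, group 14) vs Al (period 3, group 13): the stated order agrees with the simple trend.
(D) Si (period 3, group 14) vs Sn (period 5, group 14): the stated order agrees with the simple trend.
The exception is (B): adding an electron to As's half-filled 4p³ is unfavourable, so Ge (4p²) has the more exothermic EA.

(B)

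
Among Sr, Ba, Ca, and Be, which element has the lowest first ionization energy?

Ba

Be is in period 2, group 2; Ca is in period 4, group 2; Sr is in period 5, group 2; Ba is in period 6, group 2.
Across a period the outer electron is held more tightly (higher IE₁); down a group it sits in a higher shell, more shielded, and comes off more easily.
All are in group 2, so first ionization energy increases up the group.
The lowest first ionization energy among these belongs to Ba.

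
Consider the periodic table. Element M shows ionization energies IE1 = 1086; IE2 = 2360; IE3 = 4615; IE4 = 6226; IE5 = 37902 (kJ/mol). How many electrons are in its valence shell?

Look for the largest jump between consecutive ionization energies: IE5/IE4 ≈ 6.1, far larger than any earlier ratio.
That jump marks the point where a core electron is being removed. So the atom has 4 valence electrons.

4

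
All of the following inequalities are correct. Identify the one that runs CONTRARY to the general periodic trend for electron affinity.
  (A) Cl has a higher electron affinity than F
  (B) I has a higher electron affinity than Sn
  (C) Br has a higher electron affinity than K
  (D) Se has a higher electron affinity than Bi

(A)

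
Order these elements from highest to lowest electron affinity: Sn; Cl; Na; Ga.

Na is in period 3, group 1; Cl is in period 3, group 17; Ga is in period 4, group 13; Sn is in period 5, group 14.
Adding an electron releases more energy for atoms nearer the top right (short of the noble gases).
Neither a single period nor a single group — weigh both effects.
Na > Ga: period and group pull opposite ways; the down-group shift dominates (53 vs 29 kJ/mol).
Sn > Na: period and group pull opposite ways; the across-period shift dominates (107 vs 53 kJ/mol).
Cl > Sn: relative to Sn, both the across-period and down-group shifts push Cl's electron affinity up.
Tabulated electron affinity (kJ/mol): Na 53, Cl 349, Ga 29, Sn 107.
So from highest to lowest: Cl > Sn > Na > Ga.

Cl, Sn, Na, Ga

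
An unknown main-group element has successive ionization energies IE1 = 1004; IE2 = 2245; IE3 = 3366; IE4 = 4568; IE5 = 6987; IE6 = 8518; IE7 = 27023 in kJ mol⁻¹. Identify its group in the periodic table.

Look for the largest jump between consecutive ionization energies: IE7/IE6 ≈ 3.2, far larger than any earlier ratio.
That jump marks the point where a core electron is being removed. So the atom has 6 valence electrons.
A main-group element with 6 valence electrons is in group 16.

Group 16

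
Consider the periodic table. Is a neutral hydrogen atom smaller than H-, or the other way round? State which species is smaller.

H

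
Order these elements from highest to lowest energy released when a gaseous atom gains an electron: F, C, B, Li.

Adding an electron releases more energy for atoms nearer the top right (short of the noble gases).
All lie in period 2; the across-period trend (electron affinity increases left to right) applies, with the exception below.
Note the exception: Li has a higher electron affinity than B, contrary to the simple trend — B's ns²np¹ configuration gives only a small electron affinity — the sparsely filled np subshell binds an added electron weakly.
For reference (kJ/mol): Li 60, B 27, C 122, F 328.
So from highest to lowest: F > C > Li > B.

F > C > Li > B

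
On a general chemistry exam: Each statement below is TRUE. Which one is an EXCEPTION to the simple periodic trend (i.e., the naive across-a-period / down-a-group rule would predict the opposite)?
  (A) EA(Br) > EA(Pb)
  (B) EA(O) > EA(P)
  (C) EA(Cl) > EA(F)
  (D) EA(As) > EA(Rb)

The general trend: electron affinity increases across a period and decreases down a group.
(A) Br (period 4, group 17) vs Pb (period 6, group 14): the stated order agrees with the simple trend.
(B) O (period 2, group 16) vs P (period 3, group 15): the stated order agrees with the simple trend.
(C) Cl (period 3, group 17) vs F (period 2, group 17): the stated order contradicts the simple trend.
(D) As (period 4, group 15) vs Rb (period 5, group 1): the stated order agrees with the simple trend.
The exception is (C): F's small 2p subshell makes the incoming electron feel strong e⁻–e⁻ repulsion, so Cl actually releases more energy on gaining an electron.

(C)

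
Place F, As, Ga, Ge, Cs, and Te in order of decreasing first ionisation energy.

F > As > Te > Ge > Ga > Cs

F is in period 2, group 17; Ga is in period 4, group 13; Ge is in period 4, group 14; As is in period 4, group 15; Te is in period 5, group 16; Cs is in period 6, group 1.
Across a period the outer electron is held more tightly (higher IE₁); down a group it sits in a higher shell, more shielded, and comes off more easily.
Neither a single period nor a single group — weigh both effects.
Ga > Cs: relative to Cs, both the across-period and down-group shifts push Ga's first ionization energy up.
Ge > Ga: Ge lies to the right of Ga in period 4, so the across-period effect alone puts Ge higher.
Te > Ge: period and group pull opposite ways; the across-period shift dominates (869 vs 762 kJ/mol).
As > Te: period and group pull opposite ways; the down-group shift dominates (947 vs 869 kJ/mol).
F > As: both effects reinforce here, so F is clearly the higher of the two.
Approximate values (kJ/mol): F 1681, Ga 579, Ge 762, As 947, Te 869, Cs 376.
So from highest to lowest: F > As > Te > Ge > Ga > Cs.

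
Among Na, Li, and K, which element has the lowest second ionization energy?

The second ionization energy removes an electron from the +1 ion. For each element: Na⁺ is the bare [Ne] core; Li⁺ is the bare [He] core; K⁺ is the bare [Ar] core.
All of these are removing an electron from a noble-gas core or deeper; the smaller core (lower principal quantum number) is held far more tightly, and within a period the higher nuclear charge binds the same core more tightly.
The numbers (kJ/mol): Na 4562, Li 7298, K 3052.
Overall IE_2 order: K < Na < Li.

K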